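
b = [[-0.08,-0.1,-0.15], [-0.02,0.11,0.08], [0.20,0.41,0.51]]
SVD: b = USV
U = [[-0.27, -0.41, 0.87], [0.17, -0.91, -0.37], [0.95, 0.04, 0.31]]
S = [0.72, 0.07, 0.0]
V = [[0.29, 0.60, 0.74], [0.81, -0.57, 0.14], [0.51, 0.56, -0.65]]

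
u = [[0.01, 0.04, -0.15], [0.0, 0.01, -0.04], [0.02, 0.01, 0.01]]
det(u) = 0.00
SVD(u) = [[-0.97,  0.06,  -0.25], [-0.26,  -0.09,  0.96], [0.04,  0.99,  0.11]] @ diag([0.16102310470081857, 0.023894597803315463, 0.0007797104122738249]) @ [[-0.06,-0.25,0.97],[0.86,0.48,0.18],[-0.51,0.84,0.19]]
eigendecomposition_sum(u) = [[0.00+0.03j, (0.02+0.01j), -0.07+0.02j], [0.00+0.01j, 0j, (-0.02+0j)], [0.01-0.00j, 0.00-0.01j, 0.03j]] + [[-0.03j, (0.02-0.01j), (-0.07-0.02j)], [0.00-0.01j, -0j, (-0.02-0j)], [(0.01+0j), 0.01j, -0.03j]] + [[0j, (-0+0j), (-0-0j)], [(-0-0j), 0.00-0.00j, 0.00+0.00j], [(-0-0j), 0.00-0.00j, 0j]]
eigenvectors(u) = [[0.91+0.00j, 0.91-0.00j, 0.51+0.00j],[0.23+0.04j, 0.23-0.04j, -0.84+0.00j],[(0.03-0.35j), 0.03+0.35j, -0.19+0.00j]]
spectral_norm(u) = 0.16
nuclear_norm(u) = 0.19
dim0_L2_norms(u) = [0.02, 0.04, 0.16]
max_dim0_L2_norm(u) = 0.16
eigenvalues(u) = [(0.01+0.06j), (0.01-0.06j), 0j]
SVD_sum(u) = [[0.01, 0.04, -0.15],[0.0, 0.01, -0.04],[-0.0, -0.00, 0.01]] + [[0.0,  0.00,  0.0], [-0.00,  -0.00,  -0.00], [0.02,  0.01,  0.0]] + [[0.00, -0.00, -0.00],[-0.0, 0.00, 0.00],[-0.0, 0.00, 0.00]]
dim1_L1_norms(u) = [0.2, 0.05, 0.04]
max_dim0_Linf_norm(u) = 0.15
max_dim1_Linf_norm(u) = 0.15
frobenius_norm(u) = 0.16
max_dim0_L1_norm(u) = 0.2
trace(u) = 0.03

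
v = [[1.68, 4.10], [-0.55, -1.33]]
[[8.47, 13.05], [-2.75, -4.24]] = v @[[0.87, 0.47], [1.71, 2.99]]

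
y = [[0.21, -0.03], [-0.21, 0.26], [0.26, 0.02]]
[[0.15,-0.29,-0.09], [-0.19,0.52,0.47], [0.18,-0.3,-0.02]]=y @ [[0.69, -1.22, -0.20], [-0.17, 1.0, 1.65]]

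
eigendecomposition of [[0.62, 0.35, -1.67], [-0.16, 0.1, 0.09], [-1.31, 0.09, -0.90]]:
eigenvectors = [[0.57, 0.87, 0.08], [0.01, -0.13, -0.98], [0.82, -0.48, -0.18]]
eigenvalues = [-1.8, 1.49, 0.13]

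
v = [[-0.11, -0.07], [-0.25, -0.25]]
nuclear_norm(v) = 0.40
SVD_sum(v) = [[-0.09, -0.09], [-0.26, -0.24]] + [[-0.02, 0.02], [0.01, -0.01]]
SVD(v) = [[-0.34, -0.94],[-0.94, 0.34]] @ diag([0.3758886099407109, 0.02660362600925129]) @ [[0.72, 0.69], [0.69, -0.72]]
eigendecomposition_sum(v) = [[-0.02, 0.01], [0.03, -0.01]] + [[-0.09,-0.08],[-0.28,-0.24]]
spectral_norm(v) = 0.38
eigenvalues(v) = [-0.03, -0.33]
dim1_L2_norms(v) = [0.13, 0.35]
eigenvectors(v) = [[0.66, 0.3],  [-0.75, 0.95]]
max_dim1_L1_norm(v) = 0.5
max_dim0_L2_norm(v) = 0.27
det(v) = 0.01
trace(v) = -0.36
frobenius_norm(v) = 0.38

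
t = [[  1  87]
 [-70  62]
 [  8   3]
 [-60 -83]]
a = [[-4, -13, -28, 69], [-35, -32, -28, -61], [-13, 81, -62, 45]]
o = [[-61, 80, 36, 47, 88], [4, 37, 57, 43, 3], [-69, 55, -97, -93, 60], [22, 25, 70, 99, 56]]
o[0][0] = -61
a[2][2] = -62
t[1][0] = -70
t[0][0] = 1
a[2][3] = 45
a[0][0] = -4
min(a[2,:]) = -62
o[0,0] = -61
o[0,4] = 88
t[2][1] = 3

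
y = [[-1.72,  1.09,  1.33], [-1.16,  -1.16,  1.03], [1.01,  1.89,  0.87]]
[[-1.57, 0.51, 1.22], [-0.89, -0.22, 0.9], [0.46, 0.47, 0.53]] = y @ [[0.75, -0.10, -0.13], [-0.10, 0.30, 0.01], [-0.13, 0.01, 0.74]]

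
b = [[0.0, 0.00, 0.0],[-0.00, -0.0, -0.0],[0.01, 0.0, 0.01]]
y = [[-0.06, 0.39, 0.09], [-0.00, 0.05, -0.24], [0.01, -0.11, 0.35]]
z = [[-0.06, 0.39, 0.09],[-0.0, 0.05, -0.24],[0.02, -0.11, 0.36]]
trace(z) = 0.35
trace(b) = 0.01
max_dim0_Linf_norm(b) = 0.01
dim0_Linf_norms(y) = [0.06, 0.39, 0.35]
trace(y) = 0.34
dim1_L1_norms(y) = [0.54, 0.29, 0.47]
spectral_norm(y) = 0.44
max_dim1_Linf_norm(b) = 0.01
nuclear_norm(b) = 0.01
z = y + b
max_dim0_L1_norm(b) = 0.01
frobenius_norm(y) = 0.60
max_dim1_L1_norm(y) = 0.54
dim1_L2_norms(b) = [0.0, 0.0, 0.01]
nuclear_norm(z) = 0.86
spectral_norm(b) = 0.01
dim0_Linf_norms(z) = [0.06, 0.39, 0.36]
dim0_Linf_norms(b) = [0.01, 0.0, 0.01]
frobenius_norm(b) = 0.01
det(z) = -0.00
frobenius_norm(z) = 0.60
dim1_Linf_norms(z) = [0.39, 0.24, 0.36]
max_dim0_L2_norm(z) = 0.44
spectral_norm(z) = 0.45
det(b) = 0.00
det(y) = -0.00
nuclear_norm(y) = 0.85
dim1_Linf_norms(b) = [0.0, 0.0, 0.01]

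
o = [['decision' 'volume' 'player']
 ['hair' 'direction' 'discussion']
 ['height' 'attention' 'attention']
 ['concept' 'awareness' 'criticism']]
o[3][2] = 'criticism'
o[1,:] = ['hair', 'direction', 'discussion']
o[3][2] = 'criticism'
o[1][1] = 'direction'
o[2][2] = 'attention'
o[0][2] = 'player'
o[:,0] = ['decision', 'hair', 'height', 'concept']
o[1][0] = 'hair'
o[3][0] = 'concept'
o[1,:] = ['hair', 'direction', 'discussion']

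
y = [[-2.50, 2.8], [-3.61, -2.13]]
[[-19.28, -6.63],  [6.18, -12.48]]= y@[[1.54, 3.18], [-5.51, 0.47]]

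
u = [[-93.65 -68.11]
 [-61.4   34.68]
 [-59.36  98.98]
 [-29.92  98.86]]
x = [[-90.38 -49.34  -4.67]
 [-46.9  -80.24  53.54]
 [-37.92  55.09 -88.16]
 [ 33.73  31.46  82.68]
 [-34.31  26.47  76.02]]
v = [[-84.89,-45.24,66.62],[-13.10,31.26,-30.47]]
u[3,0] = -29.92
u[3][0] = -29.92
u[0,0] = -93.65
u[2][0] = -59.36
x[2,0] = -37.92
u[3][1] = 98.86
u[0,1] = -68.11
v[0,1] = -45.24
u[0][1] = -68.11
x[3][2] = 82.68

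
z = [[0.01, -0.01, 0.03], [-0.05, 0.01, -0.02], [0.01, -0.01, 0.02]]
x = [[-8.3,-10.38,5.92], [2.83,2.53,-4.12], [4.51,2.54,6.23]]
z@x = [[0.02, -0.05, 0.29],[0.35, 0.49, -0.46],[-0.02, -0.08, 0.22]]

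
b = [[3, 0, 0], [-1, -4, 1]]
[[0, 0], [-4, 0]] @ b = [[0, 0, 0], [-12, 0, 0]]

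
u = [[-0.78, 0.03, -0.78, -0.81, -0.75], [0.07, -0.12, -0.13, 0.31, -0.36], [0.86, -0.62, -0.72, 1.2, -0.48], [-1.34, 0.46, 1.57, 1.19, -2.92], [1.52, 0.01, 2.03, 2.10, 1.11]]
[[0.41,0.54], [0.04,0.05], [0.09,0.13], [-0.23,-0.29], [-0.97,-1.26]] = u @ [[0.01, 0.01],[-0.02, -0.03],[-0.26, -0.34],[-0.15, -0.19],[-0.13, -0.17]]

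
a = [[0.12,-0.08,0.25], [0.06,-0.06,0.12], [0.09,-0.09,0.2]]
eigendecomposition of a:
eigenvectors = [[-0.76, -0.92, 0.49], [-0.34, -0.21, -0.71], [-0.56, 0.34, -0.5]]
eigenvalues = [0.27, 0.01, -0.02]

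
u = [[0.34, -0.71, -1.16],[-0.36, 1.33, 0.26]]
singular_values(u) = [1.83, 0.77]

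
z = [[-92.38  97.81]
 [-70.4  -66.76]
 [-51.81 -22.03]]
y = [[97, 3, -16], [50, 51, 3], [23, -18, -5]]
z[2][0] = -51.81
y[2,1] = -18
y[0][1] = 3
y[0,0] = 97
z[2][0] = -51.81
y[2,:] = [23, -18, -5]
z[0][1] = 97.81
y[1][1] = 51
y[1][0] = 50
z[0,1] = 97.81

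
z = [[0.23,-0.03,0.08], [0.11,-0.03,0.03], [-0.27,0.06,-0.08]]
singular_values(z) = [0.4, 0.02, 0.0]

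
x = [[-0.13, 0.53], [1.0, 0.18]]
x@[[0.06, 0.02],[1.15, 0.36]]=[[0.6, 0.19], [0.27, 0.08]]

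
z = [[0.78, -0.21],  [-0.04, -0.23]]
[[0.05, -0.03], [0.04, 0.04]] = z@[[0.02, -0.09], [-0.18, -0.17]]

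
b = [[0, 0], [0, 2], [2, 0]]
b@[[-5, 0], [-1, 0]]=[[0, 0], [-2, 0], [-10, 0]]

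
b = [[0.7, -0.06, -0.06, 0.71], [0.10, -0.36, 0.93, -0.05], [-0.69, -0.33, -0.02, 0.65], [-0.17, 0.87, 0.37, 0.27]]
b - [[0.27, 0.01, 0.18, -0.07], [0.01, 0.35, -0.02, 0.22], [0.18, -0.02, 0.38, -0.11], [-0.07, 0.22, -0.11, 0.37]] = [[0.43,-0.07,-0.24,0.78], [0.09,-0.71,0.95,-0.27], [-0.87,-0.31,-0.4,0.76], [-0.10,0.65,0.48,-0.10]]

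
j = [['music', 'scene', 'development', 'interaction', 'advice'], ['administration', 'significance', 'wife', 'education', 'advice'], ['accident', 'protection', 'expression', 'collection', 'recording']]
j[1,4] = 'advice'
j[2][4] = 'recording'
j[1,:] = ['administration', 'significance', 'wife', 'education', 'advice']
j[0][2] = 'development'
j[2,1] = 'protection'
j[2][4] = 'recording'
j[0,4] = 'advice'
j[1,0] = 'administration'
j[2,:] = ['accident', 'protection', 'expression', 'collection', 'recording']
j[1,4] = 'advice'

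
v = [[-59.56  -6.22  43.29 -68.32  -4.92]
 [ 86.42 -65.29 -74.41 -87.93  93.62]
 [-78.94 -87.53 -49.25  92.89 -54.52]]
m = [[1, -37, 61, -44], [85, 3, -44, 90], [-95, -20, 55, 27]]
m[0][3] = -44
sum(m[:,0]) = -9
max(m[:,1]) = 3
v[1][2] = -74.41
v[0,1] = -6.22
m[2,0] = -95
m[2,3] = 27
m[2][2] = 55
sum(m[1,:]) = 134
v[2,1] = -87.53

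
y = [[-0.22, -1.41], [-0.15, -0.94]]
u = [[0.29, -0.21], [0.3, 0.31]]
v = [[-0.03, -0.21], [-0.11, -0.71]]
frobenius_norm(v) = 0.75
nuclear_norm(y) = 1.72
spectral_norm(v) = 0.75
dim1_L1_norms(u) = [0.5, 0.61]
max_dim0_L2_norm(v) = 0.74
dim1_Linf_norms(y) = [1.41, 0.94]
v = u @ y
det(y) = -0.00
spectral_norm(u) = 0.44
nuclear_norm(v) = 0.75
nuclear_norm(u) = 0.79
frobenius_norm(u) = 0.56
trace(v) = -0.74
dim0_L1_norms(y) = [0.37, 2.35]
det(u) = 0.15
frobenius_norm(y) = 1.72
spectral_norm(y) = 1.72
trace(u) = 0.60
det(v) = -0.00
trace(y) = -1.16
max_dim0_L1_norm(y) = 2.35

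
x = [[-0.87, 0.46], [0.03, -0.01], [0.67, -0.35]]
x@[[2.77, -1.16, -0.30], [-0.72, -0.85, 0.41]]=[[-2.74,0.62,0.45],  [0.09,-0.03,-0.01],  [2.11,-0.48,-0.34]]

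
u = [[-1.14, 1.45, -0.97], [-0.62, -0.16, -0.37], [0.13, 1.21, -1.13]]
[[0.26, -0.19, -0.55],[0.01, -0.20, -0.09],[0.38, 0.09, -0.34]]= u @ [[0.09,0.25,0.14], [0.10,0.12,-0.21], [-0.22,0.08,0.09]]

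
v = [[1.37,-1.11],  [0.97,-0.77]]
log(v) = [[3.56, -5.67], [4.96, -7.38]]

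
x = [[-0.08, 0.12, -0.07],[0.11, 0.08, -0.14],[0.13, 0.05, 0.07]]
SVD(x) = [[0.41, -0.65, 0.64],  [0.89, 0.14, -0.43],  [0.19, 0.75, 0.64]] @ diag([0.2114344662716542, 0.18450197532097348, 0.09671859994375247]) @ [[0.43,  0.61,  -0.66],  [0.89,  -0.16,  0.42],  [-0.15,  0.77,  0.62]]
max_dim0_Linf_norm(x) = 0.14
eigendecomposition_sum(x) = [[-0.10+0.00j, 0.05-0.00j, 0.00+0.00j],[(0.08-0j), -0.04+0.00j, (-0-0j)],[0.04-0.00j, -0.02+0.00j, -0.00-0.00j]] + [[(0.01+0.02j), 0.03+0.01j, -0.04+0.03j], [(0.02+0.04j), 0.06+0.02j, (-0.07+0.06j)], [(0.04-0j), 0.04-0.05j, (0.04+0.08j)]] + [[0.01-0.02j, (0.03-0.01j), (-0.04-0.03j)],  [(0.02-0.04j), (0.06-0.02j), (-0.07-0.06j)],  [(0.04+0j), (0.04+0.05j), (0.04-0.08j)]]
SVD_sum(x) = [[0.04, 0.05, -0.06], [0.08, 0.12, -0.13], [0.02, 0.02, -0.03]] + [[-0.11, 0.02, -0.05],  [0.02, -0.00, 0.01],  [0.12, -0.02, 0.06]] + [[-0.01, 0.05, 0.04], [0.01, -0.03, -0.03], [-0.01, 0.05, 0.04]]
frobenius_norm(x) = 0.30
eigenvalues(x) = [(-0.14+0j), (0.11+0.12j), (0.11-0.12j)]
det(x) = -0.00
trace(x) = 0.07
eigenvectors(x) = [[-0.75+0.00j, (0.37-0.01j), (0.37+0.01j)], [(0.58+0j), (0.68+0j), 0.68-0.00j], [(0.32+0j), (0.16-0.61j), 0.16+0.61j]]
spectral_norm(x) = 0.21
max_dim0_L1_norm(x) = 0.32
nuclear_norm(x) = 0.49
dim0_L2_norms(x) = [0.19, 0.15, 0.17]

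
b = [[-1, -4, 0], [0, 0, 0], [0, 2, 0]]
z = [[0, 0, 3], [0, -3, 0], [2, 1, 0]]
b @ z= [[0, 12, -3], [0, 0, 0], [0, -6, 0]]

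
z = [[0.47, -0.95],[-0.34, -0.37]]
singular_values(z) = [1.08, 0.46]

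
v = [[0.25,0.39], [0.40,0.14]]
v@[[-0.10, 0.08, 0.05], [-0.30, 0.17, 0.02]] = [[-0.14,0.09,0.02],[-0.08,0.06,0.02]]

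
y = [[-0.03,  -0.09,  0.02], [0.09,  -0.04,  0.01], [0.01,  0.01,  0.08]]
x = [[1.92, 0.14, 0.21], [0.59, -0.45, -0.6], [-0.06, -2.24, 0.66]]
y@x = [[-0.11,-0.01,0.06], [0.15,0.01,0.05], [0.02,-0.18,0.05]]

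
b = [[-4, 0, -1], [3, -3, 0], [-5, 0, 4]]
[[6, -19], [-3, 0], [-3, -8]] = b@[[-1, 4], [0, 4], [-2, 3]]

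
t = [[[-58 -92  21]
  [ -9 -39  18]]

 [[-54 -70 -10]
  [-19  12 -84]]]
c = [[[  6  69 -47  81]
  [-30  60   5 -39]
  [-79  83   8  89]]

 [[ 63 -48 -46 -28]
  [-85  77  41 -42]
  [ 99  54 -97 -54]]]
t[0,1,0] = -9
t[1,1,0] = -19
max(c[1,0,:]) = 63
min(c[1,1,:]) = -85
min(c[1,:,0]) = -85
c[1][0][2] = -46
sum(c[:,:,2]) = -136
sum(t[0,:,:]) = -159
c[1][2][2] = -97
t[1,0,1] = -70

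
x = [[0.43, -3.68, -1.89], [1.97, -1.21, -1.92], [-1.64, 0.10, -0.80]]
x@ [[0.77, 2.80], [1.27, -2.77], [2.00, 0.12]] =[[-8.12, 11.17],[-3.86, 8.64],[-2.74, -4.96]]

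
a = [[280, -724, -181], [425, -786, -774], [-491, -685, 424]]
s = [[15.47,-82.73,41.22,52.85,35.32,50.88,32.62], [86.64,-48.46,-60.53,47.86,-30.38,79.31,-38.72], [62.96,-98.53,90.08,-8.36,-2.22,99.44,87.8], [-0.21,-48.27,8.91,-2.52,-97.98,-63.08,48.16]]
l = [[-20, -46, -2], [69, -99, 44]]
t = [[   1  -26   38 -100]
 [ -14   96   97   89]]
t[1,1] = 96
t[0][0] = 1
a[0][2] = -181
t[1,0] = -14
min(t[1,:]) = -14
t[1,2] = 97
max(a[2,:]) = 424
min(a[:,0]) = -491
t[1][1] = 96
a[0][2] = -181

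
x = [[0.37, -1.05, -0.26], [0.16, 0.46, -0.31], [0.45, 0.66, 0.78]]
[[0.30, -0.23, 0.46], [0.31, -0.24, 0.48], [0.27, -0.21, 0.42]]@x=[[0.28, -0.12, 0.35], [0.29, -0.12, 0.37], [0.26, -0.10, 0.32]]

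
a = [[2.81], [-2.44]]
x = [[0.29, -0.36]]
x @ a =[[1.69]]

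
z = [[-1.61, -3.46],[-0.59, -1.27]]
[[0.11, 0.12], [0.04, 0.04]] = z @ [[0.08, -0.01],[-0.07, -0.03]]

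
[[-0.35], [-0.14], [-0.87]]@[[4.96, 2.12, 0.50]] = [[-1.74, -0.74, -0.18],[-0.69, -0.3, -0.07],[-4.32, -1.84, -0.44]]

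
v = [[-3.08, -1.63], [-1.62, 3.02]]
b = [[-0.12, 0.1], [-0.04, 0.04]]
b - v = [[2.96,1.73], [1.58,-2.98]]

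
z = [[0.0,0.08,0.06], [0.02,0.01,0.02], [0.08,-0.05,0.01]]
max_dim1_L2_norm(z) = 0.1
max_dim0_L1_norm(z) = 0.14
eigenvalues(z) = [0.08, -0.06, -0.0]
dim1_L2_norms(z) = [0.1, 0.03, 0.09]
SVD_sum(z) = [[-0.04, 0.07, 0.03], [-0.0, 0.01, 0.0], [0.03, -0.06, -0.03]] + [[0.04, 0.01, 0.03], [0.02, 0.0, 0.02], [0.05, 0.01, 0.04]] + [[0.00, 0.0, -0.0], [-0.0, -0.0, 0.0], [0.0, 0.0, -0.0]]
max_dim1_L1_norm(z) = 0.14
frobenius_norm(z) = 0.14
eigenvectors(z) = [[-0.74, -0.68, -0.43], [-0.35, -0.01, -0.54], [-0.57, 0.73, 0.72]]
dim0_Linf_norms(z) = [0.08, 0.08, 0.06]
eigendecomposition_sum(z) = [[0.04,0.02,0.04],  [0.02,0.01,0.02],  [0.03,0.01,0.03]] + [[-0.04, 0.06, 0.02], [-0.00, 0.00, 0.0], [0.05, -0.07, -0.02]] + [[0.0, -0.00, 0.00], [0.00, -0.00, 0.0], [-0.00, 0.00, -0.00]]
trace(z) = 0.02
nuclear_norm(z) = 0.20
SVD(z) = [[0.77, -0.58, -0.27], [0.06, -0.35, 0.93], [-0.64, -0.73, -0.24]] @ diag([0.11391011232797364, 0.08321242832555695, 0.00042199714747575824]) @ [[-0.44,0.82,0.36], [-0.79,-0.16,-0.59], [-0.43,-0.54,0.72]]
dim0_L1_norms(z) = [0.1, 0.14, 0.09]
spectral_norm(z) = 0.11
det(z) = 0.00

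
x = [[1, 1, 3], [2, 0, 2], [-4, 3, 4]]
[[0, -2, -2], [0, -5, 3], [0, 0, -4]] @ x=[[4, -6, -12], [-22, 9, 2], [16, -12, -16]]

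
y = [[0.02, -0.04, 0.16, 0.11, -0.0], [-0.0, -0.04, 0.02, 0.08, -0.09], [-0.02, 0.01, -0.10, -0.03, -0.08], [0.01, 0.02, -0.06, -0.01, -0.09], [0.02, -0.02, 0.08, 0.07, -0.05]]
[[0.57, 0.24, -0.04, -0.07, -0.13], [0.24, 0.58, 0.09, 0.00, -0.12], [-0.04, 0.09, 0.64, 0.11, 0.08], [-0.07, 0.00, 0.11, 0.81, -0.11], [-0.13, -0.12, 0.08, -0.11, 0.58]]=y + [[0.55,0.28,-0.2,-0.18,-0.13], [0.24,0.62,0.07,-0.08,-0.03], [-0.02,0.08,0.74,0.14,0.16], [-0.08,-0.02,0.17,0.82,-0.02], [-0.15,-0.1,0.00,-0.18,0.63]]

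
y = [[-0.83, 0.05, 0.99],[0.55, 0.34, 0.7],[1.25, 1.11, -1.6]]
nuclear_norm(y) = 4.11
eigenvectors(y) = [[-0.30, -0.74, -0.51], [-0.82, 0.63, -0.11], [-0.5, -0.23, 0.85]]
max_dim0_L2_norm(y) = 2.01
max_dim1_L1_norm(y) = 3.96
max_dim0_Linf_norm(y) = 1.6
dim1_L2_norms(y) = [1.29, 0.95, 2.31]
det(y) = 1.37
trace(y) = -2.09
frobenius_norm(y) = 2.82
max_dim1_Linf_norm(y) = 1.6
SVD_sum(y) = [[-0.67, -0.44, 0.87], [-0.04, -0.03, 0.05], [1.31, 0.85, -1.68]] + [[0.13, 0.14, 0.17], [0.49, 0.49, 0.63], [0.08, 0.09, 0.11]] + [[-0.29, 0.35, -0.05], [0.11, -0.13, 0.02], [-0.15, 0.18, -0.03]]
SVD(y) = [[-0.46, -0.26, 0.85], [-0.03, -0.95, -0.31], [0.89, -0.17, 0.43]] @ diag([2.583832219052732, 0.984236144127355, 0.5378571152065866]) @ [[0.57, 0.37, -0.73],[-0.52, -0.53, -0.67],[-0.64, 0.76, -0.11]]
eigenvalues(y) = [0.97, -0.57, -2.49]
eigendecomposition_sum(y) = [[0.15, 0.22, 0.12], [0.42, 0.61, 0.33], [0.25, 0.37, 0.20]] + [[-0.33, 0.22, -0.17], [0.28, -0.19, 0.14], [-0.10, 0.07, -0.05]] + [[-0.65, -0.4, 1.04], [-0.15, -0.09, 0.23], [1.10, 0.67, -1.75]]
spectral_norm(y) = 2.58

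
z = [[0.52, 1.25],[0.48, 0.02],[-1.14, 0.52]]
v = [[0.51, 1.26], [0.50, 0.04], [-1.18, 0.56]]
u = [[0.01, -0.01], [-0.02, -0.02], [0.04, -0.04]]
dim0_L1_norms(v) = [2.19, 1.86]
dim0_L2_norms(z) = [1.34, 1.35]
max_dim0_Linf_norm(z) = 1.25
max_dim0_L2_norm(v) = 1.38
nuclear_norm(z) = 2.70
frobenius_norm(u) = 0.06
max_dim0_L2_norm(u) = 0.05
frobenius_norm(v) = 1.95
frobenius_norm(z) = 1.91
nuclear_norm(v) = 2.76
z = u + v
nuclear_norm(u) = 0.09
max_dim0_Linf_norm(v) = 1.26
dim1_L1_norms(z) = [1.77, 0.5, 1.66]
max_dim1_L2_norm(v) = 1.36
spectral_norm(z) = 1.37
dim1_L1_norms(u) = [0.02, 0.04, 0.08]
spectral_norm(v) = 1.38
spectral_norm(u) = 0.06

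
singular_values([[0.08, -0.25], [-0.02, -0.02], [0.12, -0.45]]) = [0.53, 0.03]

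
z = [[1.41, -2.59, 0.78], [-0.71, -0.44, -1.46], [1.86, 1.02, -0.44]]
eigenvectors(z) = [[0.86+0.00j, 0.32-0.32j, 0.32+0.32j], [(-0.35+0j), -0.09-0.51j, -0.09+0.51j], [(0.38+0j), (-0.73+0j), (-0.73-0j)]]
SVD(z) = [[-0.99,0.02,-0.15], [0.14,0.42,-0.9], [0.04,-0.91,-0.42]] @ diag([3.0762827296959383, 2.2851347692511217, 1.4636063860663244]) @ [[-0.46, 0.83, -0.32], [-0.86, -0.51, -0.09], [-0.24, 0.24, 0.94]]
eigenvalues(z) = [(2.83+0j), (-1.15+1.52j), (-1.15-1.52j)]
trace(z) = 0.53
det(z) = 10.29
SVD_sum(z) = [[1.4,-2.51,0.99], [-0.2,0.36,-0.14], [-0.06,0.11,-0.04]] + [[-0.04, -0.03, -0.0], [-0.82, -0.49, -0.08], [1.78, 1.06, 0.18]] + [[0.05, -0.05, -0.20], [0.31, -0.31, -1.24], [0.14, -0.15, -0.58]]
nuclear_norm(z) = 6.83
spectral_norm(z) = 3.08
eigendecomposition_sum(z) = [[1.90+0.00j, (-1.2+0j), (0.99+0j)], [(-0.79-0j), (0.5+0j), (-0.41+0j)], [(0.83+0j), (-0.53+0j), 0.43+0.00j]] + [[(-0.24+0.21j),(-0.7-0.02j),-0.10-0.50j], [0.04+0.36j,(-0.47+0.63j),-0.53-0.22j], [0.51+0.03j,(0.77+0.8j),-0.44+0.68j]] + [[-0.24-0.21j, -0.70+0.02j, -0.10+0.50j], [(0.04-0.36j), (-0.47-0.63j), -0.53+0.22j], [0.51-0.03j, 0.77-0.80j, (-0.44-0.68j)]]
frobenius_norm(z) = 4.10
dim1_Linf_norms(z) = [2.59, 1.46, 1.86]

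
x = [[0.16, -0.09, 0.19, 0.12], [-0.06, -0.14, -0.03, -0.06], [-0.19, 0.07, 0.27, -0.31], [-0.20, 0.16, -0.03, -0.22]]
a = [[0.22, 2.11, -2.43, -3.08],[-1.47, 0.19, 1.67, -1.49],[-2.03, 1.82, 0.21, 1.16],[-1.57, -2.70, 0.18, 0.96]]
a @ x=[[0.99, -0.98, -0.59, 1.33], [-0.27, -0.02, 0.21, -0.38], [-0.71, 0.13, -0.42, -0.67], [-0.32, 0.69, -0.2, -0.29]]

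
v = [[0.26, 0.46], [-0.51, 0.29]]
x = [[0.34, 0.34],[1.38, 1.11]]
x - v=[[0.08, -0.12], [1.89, 0.82]]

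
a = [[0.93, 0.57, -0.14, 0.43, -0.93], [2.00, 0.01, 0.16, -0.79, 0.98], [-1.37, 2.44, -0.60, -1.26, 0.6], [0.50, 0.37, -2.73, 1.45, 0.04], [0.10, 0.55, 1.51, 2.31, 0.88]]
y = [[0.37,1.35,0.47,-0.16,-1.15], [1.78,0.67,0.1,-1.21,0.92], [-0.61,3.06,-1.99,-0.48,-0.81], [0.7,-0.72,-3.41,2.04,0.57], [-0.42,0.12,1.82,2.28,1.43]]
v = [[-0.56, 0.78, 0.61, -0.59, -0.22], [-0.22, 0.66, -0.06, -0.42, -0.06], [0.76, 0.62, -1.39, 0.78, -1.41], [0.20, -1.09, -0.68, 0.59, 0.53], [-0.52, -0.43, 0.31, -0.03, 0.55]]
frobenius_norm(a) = 6.05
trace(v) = -0.15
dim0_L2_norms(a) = [2.65, 2.59, 3.18, 3.14, 1.72]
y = a + v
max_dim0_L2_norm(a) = 3.18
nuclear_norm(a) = 12.99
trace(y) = 2.52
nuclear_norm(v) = 5.46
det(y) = 129.56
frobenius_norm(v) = 3.32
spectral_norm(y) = 4.55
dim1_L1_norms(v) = [2.76, 1.42, 4.96, 3.09, 1.84]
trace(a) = 2.67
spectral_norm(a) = 3.44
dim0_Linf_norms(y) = [1.78, 3.06, 3.41, 2.28, 1.43]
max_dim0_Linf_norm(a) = 2.73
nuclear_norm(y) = 14.83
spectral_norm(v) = 2.53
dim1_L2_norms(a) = [1.5, 2.37, 3.18, 3.15, 2.95]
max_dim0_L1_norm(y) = 7.79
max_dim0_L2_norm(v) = 1.69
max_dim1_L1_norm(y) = 7.44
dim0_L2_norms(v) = [1.12, 1.67, 1.69, 1.22, 1.62]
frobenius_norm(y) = 7.21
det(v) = -0.04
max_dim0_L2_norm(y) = 4.37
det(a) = 90.33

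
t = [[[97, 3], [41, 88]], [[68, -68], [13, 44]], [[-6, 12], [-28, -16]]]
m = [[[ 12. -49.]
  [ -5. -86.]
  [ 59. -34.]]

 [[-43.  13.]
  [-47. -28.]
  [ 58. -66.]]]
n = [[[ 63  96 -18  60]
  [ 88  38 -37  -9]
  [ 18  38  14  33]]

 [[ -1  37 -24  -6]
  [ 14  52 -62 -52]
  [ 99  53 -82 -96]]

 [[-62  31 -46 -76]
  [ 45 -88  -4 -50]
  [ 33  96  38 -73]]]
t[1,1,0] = 13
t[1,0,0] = 68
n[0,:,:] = [[63, 96, -18, 60], [88, 38, -37, -9], [18, 38, 14, 33]]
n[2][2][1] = 96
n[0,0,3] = 60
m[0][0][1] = -49.0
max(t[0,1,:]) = 88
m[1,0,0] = -43.0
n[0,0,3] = 60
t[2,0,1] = 12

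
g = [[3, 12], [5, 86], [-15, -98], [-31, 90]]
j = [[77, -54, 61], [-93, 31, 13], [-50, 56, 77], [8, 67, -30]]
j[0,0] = 77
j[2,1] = 56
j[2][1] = 56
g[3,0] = -31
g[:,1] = [12, 86, -98, 90]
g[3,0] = -31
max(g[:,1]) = 90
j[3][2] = -30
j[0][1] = -54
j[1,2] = 13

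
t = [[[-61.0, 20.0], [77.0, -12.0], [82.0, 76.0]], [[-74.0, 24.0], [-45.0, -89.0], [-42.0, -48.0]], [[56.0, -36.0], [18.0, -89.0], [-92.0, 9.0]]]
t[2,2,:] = [-92.0, 9.0]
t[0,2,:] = [82.0, 76.0]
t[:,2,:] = [[82.0, 76.0], [-42.0, -48.0], [-92.0, 9.0]]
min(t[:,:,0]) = -92.0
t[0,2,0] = 82.0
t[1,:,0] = [-74.0, -45.0, -42.0]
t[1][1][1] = -89.0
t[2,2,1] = 9.0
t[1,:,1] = [24.0, -89.0, -48.0]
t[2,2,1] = 9.0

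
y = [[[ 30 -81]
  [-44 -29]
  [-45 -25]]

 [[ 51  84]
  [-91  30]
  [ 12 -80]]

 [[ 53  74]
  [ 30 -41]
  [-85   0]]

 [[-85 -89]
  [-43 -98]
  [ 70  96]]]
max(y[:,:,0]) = 70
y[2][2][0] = -85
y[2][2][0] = -85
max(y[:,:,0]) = 70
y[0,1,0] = -44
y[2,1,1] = -41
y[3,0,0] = -85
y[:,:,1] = [[-81, -29, -25], [84, 30, -80], [74, -41, 0], [-89, -98, 96]]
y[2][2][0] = -85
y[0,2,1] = -25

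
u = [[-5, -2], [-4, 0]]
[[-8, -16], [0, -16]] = u @ [[0, 4], [4, -2]]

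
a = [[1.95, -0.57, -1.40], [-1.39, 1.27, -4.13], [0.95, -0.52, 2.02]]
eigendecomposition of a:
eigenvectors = [[0.05, 0.51, 0.39], [0.91, 0.81, 0.92], [-0.41, -0.28, 0.06]]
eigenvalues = [3.06, 1.8, 0.39]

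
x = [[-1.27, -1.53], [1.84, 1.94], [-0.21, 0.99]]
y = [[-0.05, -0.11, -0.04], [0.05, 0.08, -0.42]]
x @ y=[[-0.01,0.02,0.69], [0.0,-0.05,-0.89], [0.06,0.1,-0.41]]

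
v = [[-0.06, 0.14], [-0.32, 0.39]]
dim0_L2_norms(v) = [0.33, 0.41]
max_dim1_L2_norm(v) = 0.5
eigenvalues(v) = [0.09, 0.24]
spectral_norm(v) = 0.53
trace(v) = 0.33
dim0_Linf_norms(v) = [0.32, 0.39]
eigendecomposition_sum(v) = [[0.18,-0.08], [0.19,-0.09]] + [[-0.24, 0.22], [-0.51, 0.48]]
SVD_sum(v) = [[-0.09, 0.12], [-0.31, 0.4]] + [[0.03, 0.02],[-0.01, -0.01]]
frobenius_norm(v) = 0.53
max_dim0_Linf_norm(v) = 0.39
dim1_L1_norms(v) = [0.2, 0.71]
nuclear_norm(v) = 0.57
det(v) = 0.02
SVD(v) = [[-0.28,-0.96],  [-0.96,0.28]] @ diag([0.525396013415416, 0.04073118077331058]) @ [[0.62, -0.79], [-0.79, -0.62]]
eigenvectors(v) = [[-0.69, -0.42], [-0.73, -0.91]]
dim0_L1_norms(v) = [0.38, 0.53]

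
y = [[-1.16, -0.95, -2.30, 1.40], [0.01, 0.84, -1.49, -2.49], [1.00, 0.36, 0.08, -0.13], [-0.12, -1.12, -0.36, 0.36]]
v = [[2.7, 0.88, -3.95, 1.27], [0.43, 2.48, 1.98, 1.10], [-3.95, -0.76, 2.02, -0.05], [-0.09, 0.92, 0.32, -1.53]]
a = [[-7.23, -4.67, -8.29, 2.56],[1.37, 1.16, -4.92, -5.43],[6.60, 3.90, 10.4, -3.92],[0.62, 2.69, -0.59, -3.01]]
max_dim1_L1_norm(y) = 5.81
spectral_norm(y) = 3.38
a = v @ y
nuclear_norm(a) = 29.77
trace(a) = 1.32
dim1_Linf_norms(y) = [2.3, 2.49, 1.0, 1.12]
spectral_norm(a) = 18.24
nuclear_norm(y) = 7.97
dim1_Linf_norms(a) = [8.29, 5.43, 10.4, 3.01]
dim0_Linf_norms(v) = [3.95, 2.48, 3.95, 1.53]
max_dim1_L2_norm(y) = 3.08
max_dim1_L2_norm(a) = 13.5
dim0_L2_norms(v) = [4.8, 2.89, 4.87, 2.27]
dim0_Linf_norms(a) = [7.23, 4.67, 10.4, 5.43]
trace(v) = 5.67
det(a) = -412.78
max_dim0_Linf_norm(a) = 10.4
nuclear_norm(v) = 13.31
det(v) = 59.68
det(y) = -6.91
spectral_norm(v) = 6.53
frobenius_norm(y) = 4.62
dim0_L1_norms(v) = [7.17, 5.04, 8.27, 3.95]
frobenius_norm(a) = 20.14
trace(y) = 0.12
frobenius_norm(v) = 7.77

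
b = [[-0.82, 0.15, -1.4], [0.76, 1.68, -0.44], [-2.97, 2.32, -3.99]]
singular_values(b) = [5.73, 1.83, 0.39]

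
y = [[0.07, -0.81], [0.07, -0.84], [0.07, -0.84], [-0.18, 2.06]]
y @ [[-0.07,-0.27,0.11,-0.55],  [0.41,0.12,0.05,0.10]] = [[-0.34, -0.12, -0.03, -0.12], [-0.35, -0.12, -0.03, -0.12], [-0.35, -0.12, -0.03, -0.12], [0.86, 0.3, 0.08, 0.31]]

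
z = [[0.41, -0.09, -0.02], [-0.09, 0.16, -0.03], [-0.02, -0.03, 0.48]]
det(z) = 0.03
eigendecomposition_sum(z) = [[0.01, 0.04, 0.00], [0.04, 0.11, 0.01], [0.00, 0.01, 0.00]] + [[0.37, -0.13, 0.08], [-0.13, 0.05, -0.03], [0.08, -0.03, 0.02]] + [[0.02, 0.0, -0.11], [0.0, 0.00, -0.01], [-0.11, -0.01, 0.46]]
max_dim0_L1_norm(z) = 0.53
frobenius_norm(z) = 0.67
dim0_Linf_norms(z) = [0.41, 0.16, 0.48]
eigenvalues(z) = [0.13, 0.44, 0.49]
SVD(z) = [[0.23, 0.92, -0.31], [0.03, -0.32, -0.95], [-0.97, 0.2, -0.1]] @ diag([0.48547329431156705, 0.4369735331694899, 0.12755317251894296]) @ [[0.23,0.03,-0.97],[0.92,-0.32,0.20],[-0.31,-0.95,-0.10]]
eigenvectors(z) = [[-0.31, -0.92, -0.23], [-0.95, 0.32, -0.03], [-0.10, -0.2, 0.97]]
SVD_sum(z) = [[0.02,0.0,-0.11], [0.00,0.0,-0.01], [-0.11,-0.01,0.46]] + [[0.37,-0.13,0.08],[-0.13,0.05,-0.03],[0.08,-0.03,0.02]] + [[0.01,0.04,0.0], [0.04,0.11,0.01], [0.00,0.01,0.0]]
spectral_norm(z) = 0.49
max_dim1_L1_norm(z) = 0.53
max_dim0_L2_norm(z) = 0.48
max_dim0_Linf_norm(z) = 0.48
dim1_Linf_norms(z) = [0.41, 0.16, 0.48]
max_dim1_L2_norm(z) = 0.48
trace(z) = 1.05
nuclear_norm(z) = 1.05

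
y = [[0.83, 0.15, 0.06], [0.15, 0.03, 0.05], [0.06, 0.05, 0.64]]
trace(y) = 1.50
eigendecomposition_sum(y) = [[0.00, -0.0, 0.00], [-0.0, 0.00, -0.00], [0.00, -0.00, 0.00]] + [[0.78, 0.15, 0.23], [0.15, 0.03, 0.04], [0.23, 0.04, 0.07]] + [[0.05,-0.0,-0.17],[-0.0,0.0,0.01],[-0.17,0.01,0.57]]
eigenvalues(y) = [0.0, 0.88, 0.62]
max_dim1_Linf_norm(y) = 0.83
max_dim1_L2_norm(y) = 0.85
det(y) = 0.00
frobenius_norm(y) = 1.08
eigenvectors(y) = [[0.17, -0.94, -0.28], [-0.98, -0.18, 0.01], [0.06, -0.28, 0.96]]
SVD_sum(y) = [[0.78, 0.15, 0.23],[0.15, 0.03, 0.04],[0.23, 0.04, 0.07]] + [[0.05, -0.00, -0.17], [-0.00, 0.00, 0.01], [-0.17, 0.01, 0.57]] + [[0.00, -0.0, 0.00],[-0.0, 0.0, -0.0],[0.00, -0.0, 0.0]]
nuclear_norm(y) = 1.50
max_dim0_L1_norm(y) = 1.04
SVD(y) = [[-0.94,0.28,0.17], [-0.18,-0.01,-0.98], [-0.28,-0.96,0.06]] @ diag([0.8768405925244412, 0.6226960418966276, 0.00046336557893083673]) @ [[-0.94, -0.18, -0.28], [0.28, -0.01, -0.96], [0.17, -0.98, 0.06]]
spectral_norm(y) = 0.88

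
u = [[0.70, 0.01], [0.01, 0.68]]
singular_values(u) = [0.7, 0.68]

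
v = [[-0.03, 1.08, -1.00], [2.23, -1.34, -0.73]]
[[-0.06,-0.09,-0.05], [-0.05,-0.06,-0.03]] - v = [[-0.03, -1.17, 0.95], [-2.28, 1.28, 0.7]]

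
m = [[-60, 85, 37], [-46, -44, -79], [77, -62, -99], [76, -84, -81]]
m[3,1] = -84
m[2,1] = -62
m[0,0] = -60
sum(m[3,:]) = -89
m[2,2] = -99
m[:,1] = [85, -44, -62, -84]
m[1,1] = -44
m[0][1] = 85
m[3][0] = 76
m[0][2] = 37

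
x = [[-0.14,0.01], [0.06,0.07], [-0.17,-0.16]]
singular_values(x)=[0.27, 0.1]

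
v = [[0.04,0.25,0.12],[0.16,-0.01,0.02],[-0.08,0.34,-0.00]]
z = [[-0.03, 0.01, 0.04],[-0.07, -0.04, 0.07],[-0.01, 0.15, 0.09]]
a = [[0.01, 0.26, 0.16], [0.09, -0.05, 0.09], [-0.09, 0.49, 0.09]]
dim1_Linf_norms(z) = [0.04, 0.07, 0.15]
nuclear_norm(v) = 0.69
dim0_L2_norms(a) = [0.13, 0.56, 0.2]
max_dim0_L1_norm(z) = 0.2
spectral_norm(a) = 0.58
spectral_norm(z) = 0.18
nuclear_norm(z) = 0.29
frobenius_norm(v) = 0.48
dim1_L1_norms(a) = [0.43, 0.23, 0.67]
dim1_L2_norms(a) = [0.31, 0.14, 0.51]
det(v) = 0.01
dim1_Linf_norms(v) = [0.25, 0.16, 0.34]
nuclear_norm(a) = 0.77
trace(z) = 0.02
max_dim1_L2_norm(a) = 0.51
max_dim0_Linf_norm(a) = 0.49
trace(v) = 0.03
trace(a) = 0.05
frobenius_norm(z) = 0.21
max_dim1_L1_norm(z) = 0.25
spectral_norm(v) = 0.43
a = v + z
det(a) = 0.00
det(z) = 0.00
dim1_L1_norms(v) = [0.41, 0.19, 0.42]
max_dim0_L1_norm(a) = 0.8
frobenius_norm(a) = 0.61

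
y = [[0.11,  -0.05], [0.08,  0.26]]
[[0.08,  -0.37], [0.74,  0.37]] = y @ [[1.78, -2.39], [2.29, 2.14]]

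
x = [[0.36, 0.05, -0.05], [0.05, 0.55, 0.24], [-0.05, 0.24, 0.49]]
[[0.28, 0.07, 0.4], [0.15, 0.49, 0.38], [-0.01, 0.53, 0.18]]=x@[[0.75, 0.24, 1.09], [0.23, 0.48, 0.48], [-0.05, 0.88, 0.24]]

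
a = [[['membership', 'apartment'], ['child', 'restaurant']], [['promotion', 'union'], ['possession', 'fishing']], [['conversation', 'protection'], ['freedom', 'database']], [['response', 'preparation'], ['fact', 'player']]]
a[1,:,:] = [['promotion', 'union'], ['possession', 'fishing']]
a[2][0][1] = 'protection'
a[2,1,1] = 'database'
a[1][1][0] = 'possession'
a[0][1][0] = 'child'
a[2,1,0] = 'freedom'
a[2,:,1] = ['protection', 'database']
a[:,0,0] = ['membership', 'promotion', 'conversation', 'response']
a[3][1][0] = 'fact'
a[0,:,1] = ['apartment', 'restaurant']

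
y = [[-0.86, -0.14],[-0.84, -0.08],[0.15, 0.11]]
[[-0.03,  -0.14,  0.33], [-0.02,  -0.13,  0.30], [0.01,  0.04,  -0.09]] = y @ [[0.02, 0.14, -0.33], [0.09, 0.15, -0.33]]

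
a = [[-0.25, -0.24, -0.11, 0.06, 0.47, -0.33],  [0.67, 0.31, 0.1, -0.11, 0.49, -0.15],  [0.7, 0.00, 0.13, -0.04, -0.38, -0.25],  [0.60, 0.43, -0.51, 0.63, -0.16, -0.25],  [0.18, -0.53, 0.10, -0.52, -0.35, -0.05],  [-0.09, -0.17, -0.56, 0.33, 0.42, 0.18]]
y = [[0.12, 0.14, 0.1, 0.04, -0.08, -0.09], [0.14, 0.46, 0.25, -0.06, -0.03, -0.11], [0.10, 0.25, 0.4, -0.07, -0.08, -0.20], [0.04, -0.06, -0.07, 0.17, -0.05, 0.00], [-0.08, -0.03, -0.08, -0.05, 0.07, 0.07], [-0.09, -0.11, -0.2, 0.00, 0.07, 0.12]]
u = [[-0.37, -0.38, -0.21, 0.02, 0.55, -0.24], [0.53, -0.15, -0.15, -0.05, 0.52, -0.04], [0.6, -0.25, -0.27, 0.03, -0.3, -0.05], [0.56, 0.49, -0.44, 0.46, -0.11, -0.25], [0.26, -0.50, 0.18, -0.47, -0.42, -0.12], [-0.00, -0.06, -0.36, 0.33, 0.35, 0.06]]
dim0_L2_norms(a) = [1.18, 0.81, 0.79, 0.89, 0.96, 0.54]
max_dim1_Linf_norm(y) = 0.46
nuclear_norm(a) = 4.61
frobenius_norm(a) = 2.17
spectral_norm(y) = 0.83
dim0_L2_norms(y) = [0.25, 0.56, 0.53, 0.2, 0.16, 0.28]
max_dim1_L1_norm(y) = 1.1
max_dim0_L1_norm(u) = 2.32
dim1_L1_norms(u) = [1.77, 1.44, 1.5, 2.31, 1.95, 1.16]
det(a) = -0.04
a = y + u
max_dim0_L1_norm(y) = 1.1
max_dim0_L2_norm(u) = 1.08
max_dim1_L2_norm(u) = 1.02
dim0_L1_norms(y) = [0.57, 1.05, 1.1, 0.39, 0.38, 0.59]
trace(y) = 1.34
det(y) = -0.00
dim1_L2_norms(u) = [0.83, 0.77, 0.77, 1.02, 0.87, 0.61]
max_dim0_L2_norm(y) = 0.56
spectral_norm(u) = 1.24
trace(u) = -0.69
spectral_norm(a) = 1.37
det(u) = -0.00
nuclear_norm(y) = 1.35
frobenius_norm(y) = 0.90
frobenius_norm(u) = 2.01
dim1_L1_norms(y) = [0.57, 1.05, 1.1, 0.39, 0.38, 0.59]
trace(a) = 0.65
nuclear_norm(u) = 4.09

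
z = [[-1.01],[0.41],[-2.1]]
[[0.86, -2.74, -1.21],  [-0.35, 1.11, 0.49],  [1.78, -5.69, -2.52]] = z@[[-0.85, 2.71, 1.20]]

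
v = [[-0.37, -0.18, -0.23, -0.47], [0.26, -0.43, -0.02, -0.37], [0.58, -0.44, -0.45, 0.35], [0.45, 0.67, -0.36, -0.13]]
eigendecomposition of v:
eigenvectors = [[0.14-0.49j, 0.14+0.49j, (-0.3-0.38j), (-0.3+0.38j)], [-0.07-0.42j, (-0.07+0.42j), -0.31+0.28j, -0.31-0.28j], [-0.17+0.14j, (-0.17-0.14j), -0.76+0.00j, (-0.76-0j)], [-0.72+0.00j, -0.72-0.00j, (0.11+0.09j), 0.11-0.09j]]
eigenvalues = [(-0.24+0.76j), (-0.24-0.76j), (-0.45+0.41j), (-0.45-0.41j)]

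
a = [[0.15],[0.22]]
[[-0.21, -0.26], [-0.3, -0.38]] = a@ [[-1.37, -1.74]]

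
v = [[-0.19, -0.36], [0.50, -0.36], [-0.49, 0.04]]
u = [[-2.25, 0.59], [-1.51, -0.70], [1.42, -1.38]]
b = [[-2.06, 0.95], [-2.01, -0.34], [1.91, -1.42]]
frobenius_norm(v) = 0.89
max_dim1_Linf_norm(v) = 0.5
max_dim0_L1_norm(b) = 5.98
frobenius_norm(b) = 3.87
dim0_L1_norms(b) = [5.98, 2.71]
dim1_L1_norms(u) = [2.84, 2.21, 2.8]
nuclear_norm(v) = 1.22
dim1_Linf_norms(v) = [0.36, 0.5, 0.49]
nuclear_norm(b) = 4.90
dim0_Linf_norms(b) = [2.06, 1.42]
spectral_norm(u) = 3.17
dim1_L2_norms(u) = [2.33, 1.66, 1.98]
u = v + b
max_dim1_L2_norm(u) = 2.33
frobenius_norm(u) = 3.48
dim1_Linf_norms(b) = [2.06, 2.01, 1.91]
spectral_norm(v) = 0.76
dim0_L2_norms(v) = [0.73, 0.51]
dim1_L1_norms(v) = [0.55, 0.86, 0.53]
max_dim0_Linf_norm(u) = 2.25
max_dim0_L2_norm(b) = 3.45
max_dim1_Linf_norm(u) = 2.25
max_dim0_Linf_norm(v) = 0.5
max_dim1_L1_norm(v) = 0.86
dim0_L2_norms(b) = [3.45, 1.74]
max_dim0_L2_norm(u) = 3.06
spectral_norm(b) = 3.67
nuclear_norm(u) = 4.60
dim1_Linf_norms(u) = [2.25, 1.51, 1.42]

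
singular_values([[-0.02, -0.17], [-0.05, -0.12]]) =[0.21, 0.03]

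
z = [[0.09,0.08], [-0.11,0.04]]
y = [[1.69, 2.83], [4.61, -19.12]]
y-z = [[1.60,2.75], [4.72,-19.16]]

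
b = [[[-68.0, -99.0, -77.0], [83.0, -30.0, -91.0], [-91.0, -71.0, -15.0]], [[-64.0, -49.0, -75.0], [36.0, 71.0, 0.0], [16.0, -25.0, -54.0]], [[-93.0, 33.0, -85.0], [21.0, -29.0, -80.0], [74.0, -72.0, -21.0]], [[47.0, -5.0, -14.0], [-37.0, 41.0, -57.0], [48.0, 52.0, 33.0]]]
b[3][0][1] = -5.0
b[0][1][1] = -30.0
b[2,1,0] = 21.0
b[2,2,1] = -72.0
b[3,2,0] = 48.0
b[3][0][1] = -5.0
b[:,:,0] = [[-68.0, 83.0, -91.0], [-64.0, 36.0, 16.0], [-93.0, 21.0, 74.0], [47.0, -37.0, 48.0]]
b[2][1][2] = -80.0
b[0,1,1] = -30.0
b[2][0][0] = -93.0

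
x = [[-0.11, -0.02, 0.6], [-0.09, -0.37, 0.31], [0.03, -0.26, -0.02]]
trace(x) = -0.50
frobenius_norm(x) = 0.83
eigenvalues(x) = [(0.07+0j), (-0.29+0.27j), (-0.29-0.27j)]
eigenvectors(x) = [[(0.96+0j),-0.71+0.00j,(-0.71-0j)], [0.01+0.00j,-0.22-0.54j,(-0.22+0.54j)], [(0.29+0j),(0.2-0.33j),(0.2+0.33j)]]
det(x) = 0.01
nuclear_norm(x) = 1.16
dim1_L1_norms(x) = [0.73, 0.77, 0.31]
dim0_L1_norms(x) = [0.23, 0.65, 0.93]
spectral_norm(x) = 0.72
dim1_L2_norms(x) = [0.61, 0.49, 0.26]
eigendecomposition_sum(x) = [[(0.04-0j), -0.06+0.00j, 0.09+0.00j], [-0j, (-0+0j), 0j], [0.01-0.00j, -0.02+0.00j, (0.03+0j)]] + [[(-0.08+0.03j),0.02+0.25j,(0.25-0.1j)],[(-0.05-0.05j),(-0.18+0.09j),(0.15+0.16j)],[0.01-0.04j,-0.12-0.06j,-0.02+0.15j]] + [[-0.08-0.03j, (0.02-0.25j), (0.25+0.1j)], [(-0.05+0.05j), -0.18-0.09j, 0.15-0.16j], [(0.01+0.04j), (-0.12+0.06j), -0.02-0.15j]]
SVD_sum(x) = [[-0.11, -0.21, 0.52], [-0.08, -0.16, 0.4], [-0.01, -0.03, 0.06]] + [[-0.01, 0.19, 0.07], [0.01, -0.21, -0.08], [0.01, -0.23, -0.09]] + [[0.01, -0.0, 0.0], [-0.02, 0.00, -0.00], [0.03, -0.0, 0.01]]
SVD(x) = [[0.79,-0.51,0.32], [0.60,0.58,-0.55], [0.10,0.64,0.77]] @ diag([0.724343463843552, 0.39545735449766056, 0.037947689795777666]) @ [[-0.19, -0.36, 0.91],[0.06, -0.93, -0.36],[0.98, -0.01, 0.2]]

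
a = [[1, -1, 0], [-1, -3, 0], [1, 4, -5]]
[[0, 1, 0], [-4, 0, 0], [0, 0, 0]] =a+[[-1, 2, 0], [-3, 3, 0], [-1, -4, 5]]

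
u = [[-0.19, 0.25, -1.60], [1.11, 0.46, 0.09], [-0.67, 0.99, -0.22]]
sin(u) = [[0.16, 0.22, -1.22], [0.83, 0.67, 0.11], [-0.54, 0.75, 0.14]]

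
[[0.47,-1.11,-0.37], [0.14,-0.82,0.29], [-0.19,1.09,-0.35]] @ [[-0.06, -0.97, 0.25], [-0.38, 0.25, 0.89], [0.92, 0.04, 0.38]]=[[0.05, -0.75, -1.01], [0.57, -0.33, -0.58], [-0.72, 0.44, 0.79]]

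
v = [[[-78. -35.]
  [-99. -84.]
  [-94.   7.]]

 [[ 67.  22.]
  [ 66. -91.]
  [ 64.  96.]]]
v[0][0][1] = -35.0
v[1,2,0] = 64.0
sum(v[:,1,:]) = -208.0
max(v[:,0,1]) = 22.0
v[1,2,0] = 64.0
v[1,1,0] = 66.0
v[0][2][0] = -94.0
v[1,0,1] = 22.0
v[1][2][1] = 96.0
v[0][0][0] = -78.0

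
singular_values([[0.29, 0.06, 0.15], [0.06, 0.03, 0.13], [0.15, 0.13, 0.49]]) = [0.61, 0.21, 0.01]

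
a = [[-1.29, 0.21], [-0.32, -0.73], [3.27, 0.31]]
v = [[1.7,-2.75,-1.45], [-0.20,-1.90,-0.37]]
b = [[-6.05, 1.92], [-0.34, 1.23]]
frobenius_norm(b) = 6.47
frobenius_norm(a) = 3.62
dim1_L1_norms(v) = [5.9, 2.47]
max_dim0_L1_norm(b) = 6.39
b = v @ a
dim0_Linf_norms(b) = [6.05, 1.92]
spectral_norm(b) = 6.39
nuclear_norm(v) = 4.99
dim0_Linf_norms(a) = [3.27, 0.73]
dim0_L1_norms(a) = [4.88, 1.25]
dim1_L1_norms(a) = [1.5, 1.05, 3.58]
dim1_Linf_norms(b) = [6.05, 1.23]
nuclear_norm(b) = 7.45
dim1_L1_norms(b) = [7.97, 1.57]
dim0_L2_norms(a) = [3.53, 0.82]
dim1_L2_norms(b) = [6.35, 1.28]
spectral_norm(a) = 3.54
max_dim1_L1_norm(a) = 3.58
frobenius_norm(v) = 4.04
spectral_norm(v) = 3.89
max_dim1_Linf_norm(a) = 3.27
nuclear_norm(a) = 4.31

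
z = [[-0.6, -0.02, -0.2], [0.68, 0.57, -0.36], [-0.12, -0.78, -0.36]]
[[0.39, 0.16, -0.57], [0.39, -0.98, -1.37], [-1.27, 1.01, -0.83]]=z @ [[-0.76, -0.26, -0.07], [1.68, -1.32, -0.36], [0.15, 0.13, 3.11]]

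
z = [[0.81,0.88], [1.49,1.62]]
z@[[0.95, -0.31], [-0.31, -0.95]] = [[0.50, -1.09], [0.91, -2.0]]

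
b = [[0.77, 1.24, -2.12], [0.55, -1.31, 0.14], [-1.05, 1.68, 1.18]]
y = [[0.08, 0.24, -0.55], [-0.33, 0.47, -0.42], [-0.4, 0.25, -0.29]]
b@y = [[0.50,0.24,-0.33], [0.42,-0.45,0.21], [-1.11,0.83,-0.47]]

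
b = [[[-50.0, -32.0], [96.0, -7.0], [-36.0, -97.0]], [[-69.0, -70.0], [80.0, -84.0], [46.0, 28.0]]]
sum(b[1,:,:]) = -69.0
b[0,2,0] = -36.0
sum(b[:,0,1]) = -102.0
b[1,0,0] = -69.0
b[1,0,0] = -69.0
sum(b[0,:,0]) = 10.0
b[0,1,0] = 96.0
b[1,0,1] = -70.0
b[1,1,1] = -84.0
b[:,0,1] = [-32.0, -70.0]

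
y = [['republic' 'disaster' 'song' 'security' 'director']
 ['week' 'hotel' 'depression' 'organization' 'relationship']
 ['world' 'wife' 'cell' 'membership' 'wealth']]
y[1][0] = 'week'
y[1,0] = 'week'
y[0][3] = 'security'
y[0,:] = ['republic', 'disaster', 'song', 'security', 'director']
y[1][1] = 'hotel'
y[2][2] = 'cell'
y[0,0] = 'republic'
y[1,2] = 'depression'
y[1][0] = 'week'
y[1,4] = 'relationship'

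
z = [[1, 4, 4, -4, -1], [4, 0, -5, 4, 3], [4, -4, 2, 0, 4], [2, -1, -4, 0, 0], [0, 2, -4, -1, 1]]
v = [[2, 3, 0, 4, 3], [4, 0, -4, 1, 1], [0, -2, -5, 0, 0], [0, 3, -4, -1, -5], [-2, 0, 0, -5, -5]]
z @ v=[[20, -17, -20, 17, 32], [2, 34, 9, -3, -23], [-16, 8, 6, -8, -12], [0, 14, 24, 7, 5], [6, 5, 16, -2, 2]]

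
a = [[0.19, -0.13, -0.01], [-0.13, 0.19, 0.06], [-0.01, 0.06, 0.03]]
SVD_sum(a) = [[0.15, -0.16, -0.04], [-0.16, 0.17, 0.04], [-0.04, 0.04, 0.01]] + [[0.04, 0.03, 0.03], [0.03, 0.02, 0.02], [0.03, 0.02, 0.02]] + [[0.00, 0.00, -0.0], [0.0, 0.00, -0.00], [-0.0, -0.0, 0.00]]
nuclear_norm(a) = 0.41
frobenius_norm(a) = 0.34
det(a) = 0.00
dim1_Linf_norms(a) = [0.19, 0.19, 0.06]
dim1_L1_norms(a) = [0.33, 0.38, 0.1]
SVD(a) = [[-0.68, -0.68, -0.27], [0.71, -0.53, -0.45], [0.17, -0.50, 0.85]] @ diag([0.3283422979419267, 0.08056136434944255, 0.001096337708630702]) @ [[-0.68,0.71,0.17], [-0.68,-0.53,-0.5], [-0.27,-0.45,0.85]]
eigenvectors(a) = [[-0.68, 0.68, -0.27], [0.71, 0.53, -0.45], [0.17, 0.5, 0.85]]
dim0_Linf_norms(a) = [0.19, 0.19, 0.06]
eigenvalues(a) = [0.33, 0.08, 0.0]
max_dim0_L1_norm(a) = 0.38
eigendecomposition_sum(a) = [[0.15, -0.16, -0.04], [-0.16, 0.17, 0.04], [-0.04, 0.04, 0.01]] + [[0.04, 0.03, 0.03], [0.03, 0.02, 0.02], [0.03, 0.02, 0.02]] + [[0.00, 0.0, -0.00],[0.0, 0.0, -0.00],[-0.0, -0.0, 0.00]]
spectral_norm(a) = 0.33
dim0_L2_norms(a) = [0.23, 0.24, 0.07]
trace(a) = 0.41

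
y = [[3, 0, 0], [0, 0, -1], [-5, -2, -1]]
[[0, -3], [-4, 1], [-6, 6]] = y@ [[0, -1], [1, 0], [4, -1]]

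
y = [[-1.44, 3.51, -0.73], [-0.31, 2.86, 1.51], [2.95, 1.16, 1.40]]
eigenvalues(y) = [(-0.67+2.11j), (-0.67-2.11j), (4.15+0j)]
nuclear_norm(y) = 9.59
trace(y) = 2.82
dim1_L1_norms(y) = [5.68, 4.68, 5.51]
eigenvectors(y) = [[(0.38-0.54j), (0.38+0.54j), (0.34+0j)], [(0.26+0.11j), (0.26-0.11j), (0.68+0j)], [-0.69+0.00j, (-0.69-0j), 0.65+0.00j]]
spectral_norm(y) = 4.77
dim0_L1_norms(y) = [4.7, 7.53, 3.64]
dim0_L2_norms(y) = [3.3, 4.67, 2.18]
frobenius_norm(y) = 6.12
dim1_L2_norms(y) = [3.86, 3.25, 3.47]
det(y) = 20.34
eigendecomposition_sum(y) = [[-0.86+0.81j, 1.09-0.02j, -0.69-0.40j], [-0.43-0.29j, 0.11+0.46j, 0.10-0.33j], [1.22+0.24j, -0.68-0.92j, 0.08+0.84j]] + [[(-0.86-0.81j), (1.09+0.02j), (-0.69+0.4j)], [-0.43+0.29j, (0.11-0.46j), (0.1+0.33j)], [(1.22-0.24j), (-0.68+0.92j), (0.08-0.84j)]] + [[(0.27-0j),  (1.32-0j),  0.65-0.00j], [(0.54-0j),  2.63-0.00j,  (1.3-0j)], [0.52-0.00j,  (2.53-0j),  (1.25-0j)]]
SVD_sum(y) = [[-0.53, 3.47, 0.51], [-0.46, 2.99, 0.44], [-0.13, 0.87, 0.13]] + [[-1.21, -0.08, -0.70], [0.56, 0.04, 0.32], [2.87, 0.20, 1.65]] + [[0.31,0.13,-0.55], [-0.41,-0.17,0.74], [0.21,0.09,-0.38]]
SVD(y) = [[0.74,0.38,-0.55], [0.64,-0.18,0.75], [0.19,-0.91,-0.38]] @ diag([4.767832804778863, 3.660682889461394, 1.1651914557183602]) @ [[-0.15, 0.98, 0.14], [-0.87, -0.06, -0.5], [-0.48, -0.20, 0.86]]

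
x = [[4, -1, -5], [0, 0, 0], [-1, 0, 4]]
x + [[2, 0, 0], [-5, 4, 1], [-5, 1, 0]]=[[6, -1, -5], [-5, 4, 1], [-6, 1, 4]]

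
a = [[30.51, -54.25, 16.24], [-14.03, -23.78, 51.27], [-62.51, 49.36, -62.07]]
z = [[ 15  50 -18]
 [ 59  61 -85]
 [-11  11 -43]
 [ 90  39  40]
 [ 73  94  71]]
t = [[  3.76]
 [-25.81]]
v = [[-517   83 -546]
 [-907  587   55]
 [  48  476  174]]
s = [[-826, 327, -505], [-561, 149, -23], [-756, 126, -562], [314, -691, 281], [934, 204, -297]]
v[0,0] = -517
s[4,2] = -297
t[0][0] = 3.76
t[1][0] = -25.81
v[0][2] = -546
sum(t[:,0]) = -22.049999999999997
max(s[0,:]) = 327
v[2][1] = 476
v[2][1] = 476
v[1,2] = 55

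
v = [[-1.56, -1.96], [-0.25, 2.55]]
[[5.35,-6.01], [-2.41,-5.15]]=v @ [[-2.00,  5.69], [-1.14,  -1.46]]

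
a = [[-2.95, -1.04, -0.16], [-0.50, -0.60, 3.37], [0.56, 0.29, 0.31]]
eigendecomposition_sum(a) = [[-2.72, -1.12, 0.92], [-1.11, -0.46, 0.38], [0.50, 0.21, -0.17]] + [[-0.17, 0.14, -0.58], [0.38, -0.33, 1.33], [-0.02, 0.02, -0.07]] + [[-0.07, -0.06, -0.5], [0.23, 0.19, 1.66], [0.08, 0.06, 0.55]]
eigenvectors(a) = [[0.91, 0.4, -0.28], [0.37, -0.92, 0.91], [-0.17, 0.05, 0.3]]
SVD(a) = [[-0.48, 0.85, 0.21], [-0.88, -0.48, -0.08], [0.04, -0.22, 0.97]] @ diag([3.577637892568864, 3.0752934095596394, 0.11609287133352707]) @ [[0.52, 0.29, -0.80],[-0.78, -0.22, -0.59],[-0.34, 0.93, 0.11]]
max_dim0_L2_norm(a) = 3.39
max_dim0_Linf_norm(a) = 3.37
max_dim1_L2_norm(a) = 3.46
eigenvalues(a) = [-3.35, -0.57, 0.67]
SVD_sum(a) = [[-0.90, -0.5, 1.38], [-1.64, -0.91, 2.51], [0.07, 0.04, -0.10]] + [[-2.04, -0.56, -1.54],[1.14, 0.32, 0.86],[0.53, 0.15, 0.4]] + [[-0.01, 0.02, 0.0], [0.0, -0.01, -0.0], [-0.04, 0.11, 0.01]]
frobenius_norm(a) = 4.72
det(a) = 1.28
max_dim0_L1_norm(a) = 4.01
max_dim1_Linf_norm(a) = 3.37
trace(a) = -3.24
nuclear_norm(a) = 6.77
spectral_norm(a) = 3.58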